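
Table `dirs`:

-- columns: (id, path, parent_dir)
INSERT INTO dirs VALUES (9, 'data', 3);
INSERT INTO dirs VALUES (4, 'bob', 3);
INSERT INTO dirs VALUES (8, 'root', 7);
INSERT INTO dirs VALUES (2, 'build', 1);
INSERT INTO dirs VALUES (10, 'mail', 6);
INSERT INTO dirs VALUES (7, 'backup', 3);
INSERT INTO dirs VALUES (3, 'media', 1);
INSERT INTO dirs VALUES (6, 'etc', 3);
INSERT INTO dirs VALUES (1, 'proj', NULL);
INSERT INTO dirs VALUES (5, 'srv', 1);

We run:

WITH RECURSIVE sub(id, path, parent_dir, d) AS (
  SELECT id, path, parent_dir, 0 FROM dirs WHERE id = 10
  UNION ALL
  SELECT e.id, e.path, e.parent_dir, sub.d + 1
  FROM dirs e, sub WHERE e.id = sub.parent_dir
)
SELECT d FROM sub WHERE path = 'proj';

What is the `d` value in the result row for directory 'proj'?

3

Base: id=10 (mail), parent_dir=6, d 0.
Iteration 1: join on id=6 -> etc (id 6, parent_dir=3, d 1).
Iteration 2: join on id=3 -> media (id 3, parent_dir=1, d 2).
Iteration 3: join on id=1 -> proj (id 1, parent_dir=NULL, d 3).
Iteration 4: parent_dir is NULL; no match; recursion stops.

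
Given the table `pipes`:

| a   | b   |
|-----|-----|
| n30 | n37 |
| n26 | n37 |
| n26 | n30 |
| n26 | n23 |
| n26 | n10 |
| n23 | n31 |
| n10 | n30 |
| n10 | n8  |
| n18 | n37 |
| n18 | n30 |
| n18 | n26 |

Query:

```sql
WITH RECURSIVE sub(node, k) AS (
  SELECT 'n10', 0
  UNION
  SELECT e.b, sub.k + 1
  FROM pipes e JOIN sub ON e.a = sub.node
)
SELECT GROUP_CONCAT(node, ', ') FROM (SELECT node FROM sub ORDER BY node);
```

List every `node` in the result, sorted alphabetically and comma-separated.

Base: (n10, k=0).
Iteration 1: edges from {n10} -> (n30, k=1), (n8, k=1).
Iteration 2: edges from {n30,n8} -> (n37, k=2).
Iteration 3: no outgoing edges from {n37}; recursion stops.

n10, n30, n37, n8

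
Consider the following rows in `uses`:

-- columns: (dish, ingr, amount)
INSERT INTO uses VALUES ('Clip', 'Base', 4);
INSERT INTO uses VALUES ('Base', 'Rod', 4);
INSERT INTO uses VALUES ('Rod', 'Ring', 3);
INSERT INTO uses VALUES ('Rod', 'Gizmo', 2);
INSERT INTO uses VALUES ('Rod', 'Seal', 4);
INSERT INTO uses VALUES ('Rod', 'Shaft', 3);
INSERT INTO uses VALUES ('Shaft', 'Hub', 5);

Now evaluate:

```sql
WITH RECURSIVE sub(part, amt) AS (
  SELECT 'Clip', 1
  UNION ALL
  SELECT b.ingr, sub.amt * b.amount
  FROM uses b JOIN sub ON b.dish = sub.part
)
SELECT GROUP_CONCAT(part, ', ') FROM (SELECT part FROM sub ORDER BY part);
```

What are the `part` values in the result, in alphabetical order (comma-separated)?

Base, Clip, Gizmo, Hub, Ring, Rod, Seal, Shaft

Base: (Clip, amt=1).
Iteration 1: components of {Clip} -> Base = 1*4 = 4.
Iteration 2: components of {Base} -> Rod = 4*4 = 16.
Iteration 3: components of {Rod} -> Gizmo = 16*2 = 32, Ring = 16*3 = 48, Seal = 16*4 = 64, Shaft = 16*3 = 48.
Iteration 4: components of {Gizmo,Ring,Seal,Shaft} -> Hub = 48*5 = 240.
Iteration 5: no further components; recursion stops.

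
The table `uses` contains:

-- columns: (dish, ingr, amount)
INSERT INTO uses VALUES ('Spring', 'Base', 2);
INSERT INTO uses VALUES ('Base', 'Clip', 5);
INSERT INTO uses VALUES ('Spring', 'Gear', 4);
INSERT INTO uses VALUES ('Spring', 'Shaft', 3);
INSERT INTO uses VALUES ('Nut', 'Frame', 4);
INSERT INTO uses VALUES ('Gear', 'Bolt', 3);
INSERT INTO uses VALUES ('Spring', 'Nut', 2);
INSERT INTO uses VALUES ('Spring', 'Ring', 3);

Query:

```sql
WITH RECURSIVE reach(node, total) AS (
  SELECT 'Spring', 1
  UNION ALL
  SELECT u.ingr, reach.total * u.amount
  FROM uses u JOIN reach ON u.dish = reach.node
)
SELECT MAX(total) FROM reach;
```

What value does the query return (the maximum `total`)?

Base: (Spring, total=1).
Iteration 1: components of {Spring} -> Base = 1*2 = 2, Gear = 1*4 = 4, Nut = 1*2 = 2, Ring = 1*3 = 3, Shaft = 1*3 = 3.
Iteration 2: components of {Base,Gear,Nut,Ring,Shaft} -> Bolt = 4*3 = 12, Clip = 2*5 = 10, Frame = 2*4 = 8.
Iteration 3: no further components; recursion stops.
total values: 1, 4, 2, 3, 2, 3, 12, 10, 8; the maximum is 12.

12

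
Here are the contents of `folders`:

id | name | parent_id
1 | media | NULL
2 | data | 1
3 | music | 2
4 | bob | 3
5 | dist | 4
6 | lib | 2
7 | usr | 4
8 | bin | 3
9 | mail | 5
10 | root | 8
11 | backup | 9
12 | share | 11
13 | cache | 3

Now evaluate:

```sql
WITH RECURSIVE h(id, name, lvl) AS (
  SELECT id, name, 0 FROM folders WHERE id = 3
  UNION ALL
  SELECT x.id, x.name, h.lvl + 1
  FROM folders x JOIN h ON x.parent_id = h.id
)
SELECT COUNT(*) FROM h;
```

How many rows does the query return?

Base: id=3 (music) at lvl 0.
Iteration 1: rows with parent_id in {3} -> bob (id 4, lvl 1), bin (id 8, lvl 1), cache (id 13, lvl 1).
Iteration 2: rows with parent_id in {4,8,13} -> dist (id 5, lvl 2), usr (id 7, lvl 2), root (id 10, lvl 2).
Iteration 3: rows with parent_id in {5,7,10} -> mail (id 9, lvl 3).
Iteration 4: rows with parent_id in {9} -> backup (id 11, lvl 4).
Iteration 5: rows with parent_id in {11} -> share (id 12, lvl 5).
Iteration 6: no rows with parent_id in {12}; recursion stops.
Total rows emitted: 10.

10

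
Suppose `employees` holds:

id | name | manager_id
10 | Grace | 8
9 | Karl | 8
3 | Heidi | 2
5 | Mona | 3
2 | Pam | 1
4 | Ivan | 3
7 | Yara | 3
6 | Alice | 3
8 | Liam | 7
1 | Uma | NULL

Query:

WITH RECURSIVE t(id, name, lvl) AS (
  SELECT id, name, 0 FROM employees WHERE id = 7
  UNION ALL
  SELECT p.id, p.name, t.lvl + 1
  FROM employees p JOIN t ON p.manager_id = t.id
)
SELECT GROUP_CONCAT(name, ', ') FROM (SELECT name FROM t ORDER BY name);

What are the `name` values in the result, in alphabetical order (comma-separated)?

Grace, Karl, Liam, Yara

Base: id=7 (Yara) at lvl 0.
Iteration 1: rows with manager_id in {7} -> Liam (id 8, lvl 1).
Iteration 2: rows with manager_id in {8} -> Karl (id 9, lvl 2), Grace (id 10, lvl 2).
Iteration 3: no rows with manager_id in {9,10}; recursion stops.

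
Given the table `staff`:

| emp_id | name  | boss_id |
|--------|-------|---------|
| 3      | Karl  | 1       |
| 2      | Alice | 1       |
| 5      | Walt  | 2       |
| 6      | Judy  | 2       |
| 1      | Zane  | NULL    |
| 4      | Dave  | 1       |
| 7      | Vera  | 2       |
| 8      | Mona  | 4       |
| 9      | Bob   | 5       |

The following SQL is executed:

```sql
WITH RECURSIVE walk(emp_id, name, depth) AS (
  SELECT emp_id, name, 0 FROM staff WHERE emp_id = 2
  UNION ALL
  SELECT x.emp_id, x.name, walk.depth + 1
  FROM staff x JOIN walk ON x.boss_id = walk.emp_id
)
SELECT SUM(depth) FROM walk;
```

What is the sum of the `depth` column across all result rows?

Base: emp_id=2 (Alice) at depth 0.
Iteration 1: rows with boss_id in {2} -> Walt (id 5, depth 1), Judy (id 6, depth 1), Vera (id 7, depth 1).
Iteration 2: rows with boss_id in {5,6,7} -> Bob (id 9, depth 2).
Iteration 3: no rows with boss_id in {9}; recursion stops.
SUM(depth) = 0 + 1 + 1 + 1 + 2 = 5.

5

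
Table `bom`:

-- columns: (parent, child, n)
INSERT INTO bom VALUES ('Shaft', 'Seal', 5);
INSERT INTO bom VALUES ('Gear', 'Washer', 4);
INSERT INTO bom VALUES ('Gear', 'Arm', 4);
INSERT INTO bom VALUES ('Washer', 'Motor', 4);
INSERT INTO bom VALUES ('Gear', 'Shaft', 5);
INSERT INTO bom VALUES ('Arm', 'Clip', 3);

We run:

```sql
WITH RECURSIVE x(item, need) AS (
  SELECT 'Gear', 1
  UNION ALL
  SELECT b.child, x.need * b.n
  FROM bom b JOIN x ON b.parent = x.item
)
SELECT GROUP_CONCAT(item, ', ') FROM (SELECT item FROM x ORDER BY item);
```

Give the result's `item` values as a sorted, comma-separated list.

Arm, Clip, Gear, Motor, Seal, Shaft, Washer

Base: (Gear, need=1).
Iteration 1: components of {Gear} -> Arm = 1*4 = 4, Shaft = 1*5 = 5, Washer = 1*4 = 4.
Iteration 2: components of {Arm,Shaft,Washer} -> Clip = 4*3 = 12, Motor = 4*4 = 16, Seal = 5*5 = 25.
Iteration 3: no further components; recursion stops.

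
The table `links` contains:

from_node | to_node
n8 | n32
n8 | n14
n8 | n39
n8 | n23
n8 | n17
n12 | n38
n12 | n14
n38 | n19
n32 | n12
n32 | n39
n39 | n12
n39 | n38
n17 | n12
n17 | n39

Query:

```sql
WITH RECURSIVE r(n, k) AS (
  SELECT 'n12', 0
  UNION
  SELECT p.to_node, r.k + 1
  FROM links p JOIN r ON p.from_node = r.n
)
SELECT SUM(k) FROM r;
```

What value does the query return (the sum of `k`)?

4

Base: (n12, k=0).
Iteration 1: edges from {n12} -> (n14, k=1), (n38, k=1).
Iteration 2: edges from {n14,n38} -> (n19, k=2).
Iteration 3: no outgoing edges from {n19}; recursion stops.
SUM(k) = 0 + 1 + 1 + 2 = 4.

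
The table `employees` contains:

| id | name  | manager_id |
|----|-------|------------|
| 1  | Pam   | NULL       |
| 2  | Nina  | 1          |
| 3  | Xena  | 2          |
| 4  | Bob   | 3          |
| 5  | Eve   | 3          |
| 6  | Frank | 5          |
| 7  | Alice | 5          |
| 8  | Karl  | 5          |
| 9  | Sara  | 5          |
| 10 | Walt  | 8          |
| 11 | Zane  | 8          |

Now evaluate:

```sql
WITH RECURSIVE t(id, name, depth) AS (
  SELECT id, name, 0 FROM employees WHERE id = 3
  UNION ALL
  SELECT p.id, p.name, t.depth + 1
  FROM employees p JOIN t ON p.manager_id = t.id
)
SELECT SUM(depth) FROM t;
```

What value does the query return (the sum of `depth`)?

Base: id=3 (Xena) at depth 0.
Iteration 1: rows with manager_id in {3} -> Bob (id 4, depth 1), Eve (id 5, depth 1).
Iteration 2: rows with manager_id in {4,5} -> Frank (id 6, depth 2), Alice (id 7, depth 2), Karl (id 8, depth 2), Sara (id 9, depth 2).
Iteration 3: rows with manager_id in {6,7,8,9} -> Walt (id 10, depth 3), Zane (id 11, depth 3).
Iteration 4: no rows with manager_id in {10,11}; recursion stops.
SUM(depth) = 0 + 1 + 1 + 2 + 2 + 2 + 2 + 3 + 3 = 16.

16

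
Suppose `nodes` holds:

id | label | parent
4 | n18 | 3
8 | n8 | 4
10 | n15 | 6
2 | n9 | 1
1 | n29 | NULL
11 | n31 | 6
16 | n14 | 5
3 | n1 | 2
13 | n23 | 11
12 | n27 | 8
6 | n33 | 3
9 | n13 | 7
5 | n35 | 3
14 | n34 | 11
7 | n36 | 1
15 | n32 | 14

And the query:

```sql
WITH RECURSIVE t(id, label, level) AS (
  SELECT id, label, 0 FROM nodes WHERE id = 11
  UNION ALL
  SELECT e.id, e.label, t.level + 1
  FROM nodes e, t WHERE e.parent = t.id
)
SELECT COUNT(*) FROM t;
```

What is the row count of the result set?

Base: id=11 (n31) at level 0.
Iteration 1: rows with parent in {11} -> n23 (id 13, level 1), n34 (id 14, level 1).
Iteration 2: rows with parent in {13,14} -> n32 (id 15, level 2).
Iteration 3: no rows with parent in {15}; recursion stops.
Total rows emitted: 4.

4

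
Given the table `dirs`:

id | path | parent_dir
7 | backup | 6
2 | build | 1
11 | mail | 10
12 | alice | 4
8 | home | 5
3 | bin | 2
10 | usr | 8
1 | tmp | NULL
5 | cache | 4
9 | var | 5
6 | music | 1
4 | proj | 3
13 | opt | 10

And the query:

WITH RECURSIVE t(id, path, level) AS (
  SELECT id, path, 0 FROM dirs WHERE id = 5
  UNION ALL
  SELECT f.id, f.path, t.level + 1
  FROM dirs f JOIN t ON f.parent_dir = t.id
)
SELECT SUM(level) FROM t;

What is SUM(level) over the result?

Base: id=5 (cache) at level 0.
Iteration 1: rows with parent_dir in {5} -> home (id 8, level 1), var (id 9, level 1).
Iteration 2: rows with parent_dir in {8,9} -> usr (id 10, level 2).
Iteration 3: rows with parent_dir in {10} -> mail (id 11, level 3), opt (id 13, level 3).
Iteration 4: no rows with parent_dir in {11,13}; recursion stops.
SUM(level) = 0 + 1 + 1 + 2 + 3 + 3 = 10.

10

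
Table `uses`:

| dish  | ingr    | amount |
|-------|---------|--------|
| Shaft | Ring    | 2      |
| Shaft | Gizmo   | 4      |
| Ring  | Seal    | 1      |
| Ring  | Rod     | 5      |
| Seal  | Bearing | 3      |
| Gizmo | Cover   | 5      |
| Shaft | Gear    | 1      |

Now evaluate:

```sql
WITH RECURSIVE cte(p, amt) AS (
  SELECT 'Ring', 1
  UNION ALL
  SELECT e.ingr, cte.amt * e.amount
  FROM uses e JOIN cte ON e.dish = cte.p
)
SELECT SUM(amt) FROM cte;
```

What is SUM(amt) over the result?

Base: (Ring, amt=1).
Iteration 1: components of {Ring} -> Rod = 1*5 = 5, Seal = 1*1 = 1.
Iteration 2: components of {Rod,Seal} -> Bearing = 1*3 = 3.
Iteration 3: no further components; recursion stops.
SUM(amt) = 1 + 1 + 5 + 3 = 10.

10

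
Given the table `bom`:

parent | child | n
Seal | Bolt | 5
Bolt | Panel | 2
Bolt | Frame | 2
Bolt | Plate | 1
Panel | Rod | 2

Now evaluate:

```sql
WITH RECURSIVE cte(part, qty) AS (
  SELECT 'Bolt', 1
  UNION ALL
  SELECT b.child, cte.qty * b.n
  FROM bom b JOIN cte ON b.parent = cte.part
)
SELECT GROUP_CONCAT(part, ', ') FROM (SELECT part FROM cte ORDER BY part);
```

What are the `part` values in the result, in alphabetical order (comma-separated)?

Bolt, Frame, Panel, Plate, Rod

Base: (Bolt, qty=1).
Iteration 1: components of {Bolt} -> Frame = 1*2 = 2, Panel = 1*2 = 2, Plate = 1*1 = 1.
Iteration 2: components of {Frame,Panel,Plate} -> Rod = 2*2 = 4.
Iteration 3: no further components; recursion stops.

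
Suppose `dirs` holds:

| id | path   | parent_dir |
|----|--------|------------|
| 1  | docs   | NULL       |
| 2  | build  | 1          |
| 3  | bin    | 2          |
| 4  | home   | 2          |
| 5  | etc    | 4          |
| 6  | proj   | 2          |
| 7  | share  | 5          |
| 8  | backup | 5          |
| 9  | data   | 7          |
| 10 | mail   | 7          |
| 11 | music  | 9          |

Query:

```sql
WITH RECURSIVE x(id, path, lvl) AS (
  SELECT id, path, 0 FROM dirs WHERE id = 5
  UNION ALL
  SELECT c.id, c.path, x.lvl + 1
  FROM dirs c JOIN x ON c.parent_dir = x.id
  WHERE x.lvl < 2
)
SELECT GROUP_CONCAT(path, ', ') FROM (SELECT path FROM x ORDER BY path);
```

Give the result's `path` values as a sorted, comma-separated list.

Base: id=5 (etc) at lvl 0.
Iteration 1: rows with parent_dir in {5} -> share (id 7, lvl 1), backup (id 8, lvl 1).
Iteration 2: rows with parent_dir in {7,8} -> data (id 9, lvl 2), mail (id 10, lvl 2).
Iteration 3: lvl < 2 fails for all current rows; recursion stops.

backup, data, etc, mail, share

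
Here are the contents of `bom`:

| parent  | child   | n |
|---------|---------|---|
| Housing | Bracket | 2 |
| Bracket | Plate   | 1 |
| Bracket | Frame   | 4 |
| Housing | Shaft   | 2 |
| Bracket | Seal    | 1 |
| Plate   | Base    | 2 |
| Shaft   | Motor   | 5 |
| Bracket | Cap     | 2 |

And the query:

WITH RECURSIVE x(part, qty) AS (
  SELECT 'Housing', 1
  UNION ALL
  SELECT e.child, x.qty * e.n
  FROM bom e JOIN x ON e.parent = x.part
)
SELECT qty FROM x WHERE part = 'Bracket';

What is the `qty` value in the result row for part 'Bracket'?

Base: (Housing, qty=1).
Iteration 1: components of {Housing} -> Bracket = 1*2 = 2, Shaft = 1*2 = 2.
Iteration 2: components of {Bracket,Shaft} -> Cap = 2*2 = 4, Frame = 2*4 = 8, Motor = 2*5 = 10, Plate = 2*1 = 2, Seal = 2*1 = 2.
Iteration 3: components of {Cap,Frame,Motor,Plate,Seal} -> Base = 2*2 = 4.
Iteration 4: no further components; recursion stops.

2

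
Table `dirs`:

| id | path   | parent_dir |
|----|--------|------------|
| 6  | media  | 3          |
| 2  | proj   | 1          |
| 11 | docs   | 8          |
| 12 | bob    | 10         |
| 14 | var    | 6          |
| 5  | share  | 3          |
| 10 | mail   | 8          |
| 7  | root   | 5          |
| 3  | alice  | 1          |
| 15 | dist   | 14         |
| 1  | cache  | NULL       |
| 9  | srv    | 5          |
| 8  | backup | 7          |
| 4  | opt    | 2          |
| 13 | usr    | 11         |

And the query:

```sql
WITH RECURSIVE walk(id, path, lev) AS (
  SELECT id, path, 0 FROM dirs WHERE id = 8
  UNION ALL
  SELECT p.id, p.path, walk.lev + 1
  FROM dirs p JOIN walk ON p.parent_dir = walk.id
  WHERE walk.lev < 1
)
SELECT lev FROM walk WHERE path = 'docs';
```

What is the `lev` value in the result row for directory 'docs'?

1

Base: id=8 (backup) at lev 0.
Iteration 1: rows with parent_dir in {8} -> mail (id 10, lev 1), docs (id 11, lev 1).
Iteration 2: lev < 1 fails for all current rows; recursion stops.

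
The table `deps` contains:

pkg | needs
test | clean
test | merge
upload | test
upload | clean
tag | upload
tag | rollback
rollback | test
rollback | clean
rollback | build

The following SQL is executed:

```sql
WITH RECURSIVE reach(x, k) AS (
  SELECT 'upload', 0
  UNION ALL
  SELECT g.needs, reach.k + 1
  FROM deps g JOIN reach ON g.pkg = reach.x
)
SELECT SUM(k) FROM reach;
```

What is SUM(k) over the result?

Base: (upload, k=0).
Iteration 1: edges from {upload} -> (clean, k=1), (test, k=1).
Iteration 2: edges from {clean,test} -> (clean, k=2), (merge, k=2).
Iteration 3: no outgoing edges from {clean,merge}; recursion stops.
SUM(k) = 0 + 1 + 1 + 2 + 2 = 6.

6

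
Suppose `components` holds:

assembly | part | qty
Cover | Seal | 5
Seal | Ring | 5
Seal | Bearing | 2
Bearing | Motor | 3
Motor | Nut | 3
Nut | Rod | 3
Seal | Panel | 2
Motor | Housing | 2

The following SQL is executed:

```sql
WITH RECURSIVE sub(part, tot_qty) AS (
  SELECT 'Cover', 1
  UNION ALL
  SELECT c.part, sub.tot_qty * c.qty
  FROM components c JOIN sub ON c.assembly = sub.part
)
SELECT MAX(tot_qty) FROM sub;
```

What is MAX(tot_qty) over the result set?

Base: (Cover, tot_qty=1).
Iteration 1: components of {Cover} -> Seal = 1*5 = 5.
Iteration 2: components of {Seal} -> Bearing = 5*2 = 10, Panel = 5*2 = 10, Ring = 5*5 = 25.
Iteration 3: components of {Bearing,Panel,Ring} -> Motor = 10*3 = 30.
Iteration 4: components of {Motor} -> Housing = 30*2 = 60, Nut = 30*3 = 90.
Iteration 5: components of {Housing,Nut} -> Rod = 90*3 = 270.
Iteration 6: no further components; recursion stops.
tot_qty values: 1, 5, 25, 10, 10, 30, 90, 60, 270; the maximum is 270.

270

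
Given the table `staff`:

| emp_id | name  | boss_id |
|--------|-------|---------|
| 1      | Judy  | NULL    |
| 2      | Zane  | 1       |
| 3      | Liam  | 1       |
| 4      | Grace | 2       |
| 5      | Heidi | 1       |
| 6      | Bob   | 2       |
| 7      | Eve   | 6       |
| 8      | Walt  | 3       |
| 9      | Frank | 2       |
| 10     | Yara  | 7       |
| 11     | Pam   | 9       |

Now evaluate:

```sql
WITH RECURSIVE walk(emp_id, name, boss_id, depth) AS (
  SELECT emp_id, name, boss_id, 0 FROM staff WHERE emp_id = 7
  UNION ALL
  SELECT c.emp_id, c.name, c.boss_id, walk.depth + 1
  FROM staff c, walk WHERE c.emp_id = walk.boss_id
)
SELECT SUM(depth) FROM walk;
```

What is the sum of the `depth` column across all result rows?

6

Base: emp_id=7 (Eve), boss_id=6, depth 0.
Iteration 1: join on emp_id=6 -> Bob (id 6, boss_id=2, depth 1).
Iteration 2: join on emp_id=2 -> Zane (id 2, boss_id=1, depth 2).
Iteration 3: join on emp_id=1 -> Judy (id 1, boss_id=NULL, depth 3).
Iteration 4: boss_id is NULL; no match; recursion stops.
SUM(depth) = 0 + 1 + 2 + 3 = 6.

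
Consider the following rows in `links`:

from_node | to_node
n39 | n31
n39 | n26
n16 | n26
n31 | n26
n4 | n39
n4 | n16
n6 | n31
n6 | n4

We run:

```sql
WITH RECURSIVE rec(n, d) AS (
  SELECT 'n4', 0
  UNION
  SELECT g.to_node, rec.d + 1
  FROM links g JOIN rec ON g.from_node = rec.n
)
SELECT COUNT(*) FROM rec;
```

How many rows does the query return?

6

Base: (n4, d=0).
Iteration 1: edges from {n4} -> (n16, d=1), (n39, d=1).
Iteration 2: edges from {n16,n39} -> (n26, d=2), (n31, d=2). [UNION drops 1 duplicate row(s)]
Iteration 3: edges from {n26,n31} -> (n26, d=3).
Iteration 4: no outgoing edges from {n26}; recursion stops.
Total rows emitted: 6.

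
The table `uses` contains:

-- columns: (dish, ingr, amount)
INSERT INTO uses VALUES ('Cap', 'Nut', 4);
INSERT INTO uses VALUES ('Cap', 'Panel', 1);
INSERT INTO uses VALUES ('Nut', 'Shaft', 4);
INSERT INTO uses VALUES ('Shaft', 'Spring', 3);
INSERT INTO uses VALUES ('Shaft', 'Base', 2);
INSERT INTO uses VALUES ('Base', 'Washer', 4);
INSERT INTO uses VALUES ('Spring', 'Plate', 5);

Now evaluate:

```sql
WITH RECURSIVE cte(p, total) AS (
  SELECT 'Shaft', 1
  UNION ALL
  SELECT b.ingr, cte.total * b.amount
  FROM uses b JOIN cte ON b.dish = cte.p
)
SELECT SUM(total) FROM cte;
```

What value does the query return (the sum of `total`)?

29

Base: (Shaft, total=1).
Iteration 1: components of {Shaft} -> Base = 1*2 = 2, Spring = 1*3 = 3.
Iteration 2: components of {Base,Spring} -> Plate = 3*5 = 15, Washer = 2*4 = 8.
Iteration 3: no further components; recursion stops.
SUM(total) = 1 + 3 + 2 + 15 + 8 = 29.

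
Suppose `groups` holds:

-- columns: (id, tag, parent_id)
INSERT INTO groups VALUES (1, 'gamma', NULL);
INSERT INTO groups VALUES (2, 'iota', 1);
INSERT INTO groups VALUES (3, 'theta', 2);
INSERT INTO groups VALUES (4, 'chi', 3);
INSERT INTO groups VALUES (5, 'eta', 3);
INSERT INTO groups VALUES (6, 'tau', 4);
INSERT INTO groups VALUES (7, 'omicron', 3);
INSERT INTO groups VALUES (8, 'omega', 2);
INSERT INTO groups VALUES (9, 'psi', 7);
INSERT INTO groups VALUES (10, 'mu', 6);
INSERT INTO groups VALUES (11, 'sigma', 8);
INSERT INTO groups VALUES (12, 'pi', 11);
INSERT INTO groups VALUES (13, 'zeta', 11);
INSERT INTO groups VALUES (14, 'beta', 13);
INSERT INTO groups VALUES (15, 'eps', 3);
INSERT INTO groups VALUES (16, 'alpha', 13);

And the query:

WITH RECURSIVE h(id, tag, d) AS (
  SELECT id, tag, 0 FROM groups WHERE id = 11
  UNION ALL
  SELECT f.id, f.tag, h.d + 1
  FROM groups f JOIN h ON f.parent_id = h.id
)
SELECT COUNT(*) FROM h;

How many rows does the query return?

5

Base: id=11 (sigma) at d 0.
Iteration 1: rows with parent_id in {11} -> pi (id 12, d 1), zeta (id 13, d 1).
Iteration 2: rows with parent_id in {12,13} -> beta (id 14, d 2), alpha (id 16, d 2).
Iteration 3: no rows with parent_id in {14,16}; recursion stops.
Total rows emitted: 5.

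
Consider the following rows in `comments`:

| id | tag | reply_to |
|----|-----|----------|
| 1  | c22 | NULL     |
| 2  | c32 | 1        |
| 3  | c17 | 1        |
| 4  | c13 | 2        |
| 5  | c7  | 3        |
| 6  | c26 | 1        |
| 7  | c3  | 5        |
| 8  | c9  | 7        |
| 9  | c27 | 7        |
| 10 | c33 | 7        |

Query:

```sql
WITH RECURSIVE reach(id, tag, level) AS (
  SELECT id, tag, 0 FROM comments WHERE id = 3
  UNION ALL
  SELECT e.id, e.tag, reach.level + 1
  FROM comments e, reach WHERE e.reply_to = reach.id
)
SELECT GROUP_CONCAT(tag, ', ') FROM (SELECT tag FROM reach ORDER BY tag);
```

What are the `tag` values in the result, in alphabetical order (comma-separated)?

Base: id=3 (c17) at level 0.
Iteration 1: rows with reply_to in {3} -> c7 (id 5, level 1).
Iteration 2: rows with reply_to in {5} -> c3 (id 7, level 2).
Iteration 3: rows with reply_to in {7} -> c9 (id 8, level 3), c27 (id 9, level 3), c33 (id 10, level 3).
Iteration 4: no rows with reply_to in {8,9,10}; recursion stops.

c17, c27, c3, c33, c7, c9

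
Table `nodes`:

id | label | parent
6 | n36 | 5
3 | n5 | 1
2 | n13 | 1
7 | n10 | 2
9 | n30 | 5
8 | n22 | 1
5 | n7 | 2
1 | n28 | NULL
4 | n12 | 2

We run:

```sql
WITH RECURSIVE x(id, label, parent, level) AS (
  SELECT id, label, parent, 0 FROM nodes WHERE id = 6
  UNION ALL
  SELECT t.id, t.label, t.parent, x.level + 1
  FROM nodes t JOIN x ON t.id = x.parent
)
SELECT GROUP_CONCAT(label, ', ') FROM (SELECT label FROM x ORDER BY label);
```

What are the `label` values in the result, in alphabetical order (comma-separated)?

Base: id=6 (n36), parent=5, level 0.
Iteration 1: join on id=5 -> n7 (id 5, parent=2, level 1).
Iteration 2: join on id=2 -> n13 (id 2, parent=1, level 2).
Iteration 3: join on id=1 -> n28 (id 1, parent=NULL, level 3).
Iteration 4: parent is NULL; no match; recursion stops.

n13, n28, n36, n7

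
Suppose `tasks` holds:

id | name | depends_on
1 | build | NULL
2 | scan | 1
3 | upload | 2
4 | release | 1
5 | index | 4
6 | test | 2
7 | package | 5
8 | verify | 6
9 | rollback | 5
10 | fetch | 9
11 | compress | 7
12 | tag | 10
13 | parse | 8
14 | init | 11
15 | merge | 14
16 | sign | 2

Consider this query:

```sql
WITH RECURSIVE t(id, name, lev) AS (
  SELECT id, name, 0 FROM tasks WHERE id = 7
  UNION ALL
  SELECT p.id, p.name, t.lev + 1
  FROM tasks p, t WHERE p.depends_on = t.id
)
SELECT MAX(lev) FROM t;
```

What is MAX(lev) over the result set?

3

Base: id=7 (package) at lev 0.
Iteration 1: rows with depends_on in {7} -> compress (id 11, lev 1).
Iteration 2: rows with depends_on in {11} -> init (id 14, lev 2).
Iteration 3: rows with depends_on in {14} -> merge (id 15, lev 3).
Iteration 4: no rows with depends_on in {15}; recursion stops.
lev values: 0, 1, 2, 3; the maximum is 3.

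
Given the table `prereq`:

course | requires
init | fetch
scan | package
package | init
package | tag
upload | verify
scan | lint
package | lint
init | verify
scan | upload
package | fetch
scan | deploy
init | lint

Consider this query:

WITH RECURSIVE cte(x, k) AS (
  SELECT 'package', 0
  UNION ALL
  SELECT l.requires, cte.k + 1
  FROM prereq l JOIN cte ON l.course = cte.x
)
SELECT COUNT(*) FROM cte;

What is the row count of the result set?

8

Base: (package, k=0).
Iteration 1: edges from {package} -> (fetch, k=1), (init, k=1), (lint, k=1), (tag, k=1).
Iteration 2: edges from {fetch,init,lint,tag} -> (fetch, k=2), (lint, k=2), (verify, k=2).
Iteration 3: no outgoing edges from {fetch,lint,verify}; recursion stops.
Total rows emitted: 8.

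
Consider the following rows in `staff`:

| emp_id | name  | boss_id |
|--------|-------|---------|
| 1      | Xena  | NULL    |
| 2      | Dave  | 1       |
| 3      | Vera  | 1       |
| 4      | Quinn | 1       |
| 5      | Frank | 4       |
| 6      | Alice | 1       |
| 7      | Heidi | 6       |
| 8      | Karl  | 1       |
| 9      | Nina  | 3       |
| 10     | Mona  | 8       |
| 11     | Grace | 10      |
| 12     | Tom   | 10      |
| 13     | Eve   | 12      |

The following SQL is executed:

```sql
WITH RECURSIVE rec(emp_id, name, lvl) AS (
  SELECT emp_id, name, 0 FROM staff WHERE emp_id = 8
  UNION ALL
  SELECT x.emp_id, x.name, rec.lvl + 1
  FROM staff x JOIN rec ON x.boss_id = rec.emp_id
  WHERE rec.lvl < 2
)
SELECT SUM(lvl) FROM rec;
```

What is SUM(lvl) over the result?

Base: emp_id=8 (Karl) at lvl 0.
Iteration 1: rows with boss_id in {8} -> Mona (id 10, lvl 1).
Iteration 2: rows with boss_id in {10} -> Grace (id 11, lvl 2), Tom (id 12, lvl 2).
Iteration 3: lvl < 2 fails for all current rows; recursion stops.
SUM(lvl) = 0 + 1 + 2 + 2 = 5.

5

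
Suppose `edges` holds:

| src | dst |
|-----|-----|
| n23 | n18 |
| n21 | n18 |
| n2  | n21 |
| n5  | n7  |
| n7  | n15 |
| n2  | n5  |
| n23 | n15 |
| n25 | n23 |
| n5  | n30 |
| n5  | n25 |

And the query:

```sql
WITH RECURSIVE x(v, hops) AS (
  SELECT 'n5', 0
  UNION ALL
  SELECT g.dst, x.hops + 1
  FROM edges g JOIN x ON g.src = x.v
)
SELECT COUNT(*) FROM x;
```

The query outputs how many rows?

8

Base: (n5, hops=0).
Iteration 1: edges from {n5} -> (n25, hops=1), (n30, hops=1), (n7, hops=1).
Iteration 2: edges from {n25,n30,n7} -> (n15, hops=2), (n23, hops=2).
Iteration 3: edges from {n15,n23} -> (n15, hops=3), (n18, hops=3).
Iteration 4: no outgoing edges from {n15,n18}; recursion stops.
Total rows emitted: 8.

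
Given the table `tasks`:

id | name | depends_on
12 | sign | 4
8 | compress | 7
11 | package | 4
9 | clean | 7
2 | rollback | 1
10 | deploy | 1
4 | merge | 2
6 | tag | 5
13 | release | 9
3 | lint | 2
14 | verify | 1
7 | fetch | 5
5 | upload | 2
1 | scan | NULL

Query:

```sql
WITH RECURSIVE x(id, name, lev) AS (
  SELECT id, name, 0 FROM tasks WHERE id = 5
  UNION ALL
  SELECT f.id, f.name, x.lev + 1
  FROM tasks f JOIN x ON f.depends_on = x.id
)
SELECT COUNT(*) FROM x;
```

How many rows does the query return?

Base: id=5 (upload) at lev 0.
Iteration 1: rows with depends_on in {5} -> tag (id 6, lev 1), fetch (id 7, lev 1).
Iteration 2: rows with depends_on in {6,7} -> compress (id 8, lev 2), clean (id 9, lev 2).
Iteration 3: rows with depends_on in {8,9} -> release (id 13, lev 3).
Iteration 4: no rows with depends_on in {13}; recursion stops.
Total rows emitted: 6.

6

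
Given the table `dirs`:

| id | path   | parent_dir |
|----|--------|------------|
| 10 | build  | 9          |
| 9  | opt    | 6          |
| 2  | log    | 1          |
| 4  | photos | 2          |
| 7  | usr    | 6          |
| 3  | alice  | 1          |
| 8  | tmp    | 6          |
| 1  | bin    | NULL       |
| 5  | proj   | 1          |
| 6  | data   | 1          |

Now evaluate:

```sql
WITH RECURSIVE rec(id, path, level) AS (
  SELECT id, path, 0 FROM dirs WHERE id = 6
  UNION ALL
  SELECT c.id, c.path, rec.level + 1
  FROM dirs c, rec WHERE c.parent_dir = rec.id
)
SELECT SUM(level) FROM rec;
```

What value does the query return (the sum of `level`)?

5

Base: id=6 (data) at level 0.
Iteration 1: rows with parent_dir in {6} -> usr (id 7, level 1), tmp (id 8, level 1), opt (id 9, level 1).
Iteration 2: rows with parent_dir in {7,8,9} -> build (id 10, level 2).
Iteration 3: no rows with parent_dir in {10}; recursion stops.
SUM(level) = 0 + 1 + 1 + 1 + 2 = 5.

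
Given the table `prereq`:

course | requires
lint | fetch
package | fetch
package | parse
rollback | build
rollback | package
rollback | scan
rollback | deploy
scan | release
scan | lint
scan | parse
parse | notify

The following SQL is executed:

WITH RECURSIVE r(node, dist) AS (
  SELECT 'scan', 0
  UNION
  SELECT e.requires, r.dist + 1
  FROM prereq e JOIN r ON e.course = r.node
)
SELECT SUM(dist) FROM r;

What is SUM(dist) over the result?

7

Base: (scan, dist=0).
Iteration 1: edges from {scan} -> (lint, dist=1), (parse, dist=1), (release, dist=1).
Iteration 2: edges from {lint,parse,release} -> (fetch, dist=2), (notify, dist=2).
Iteration 3: no outgoing edges from {fetch,notify}; recursion stops.
SUM(dist) = 0 + 1 + 1 + 1 + 2 + 2 = 7.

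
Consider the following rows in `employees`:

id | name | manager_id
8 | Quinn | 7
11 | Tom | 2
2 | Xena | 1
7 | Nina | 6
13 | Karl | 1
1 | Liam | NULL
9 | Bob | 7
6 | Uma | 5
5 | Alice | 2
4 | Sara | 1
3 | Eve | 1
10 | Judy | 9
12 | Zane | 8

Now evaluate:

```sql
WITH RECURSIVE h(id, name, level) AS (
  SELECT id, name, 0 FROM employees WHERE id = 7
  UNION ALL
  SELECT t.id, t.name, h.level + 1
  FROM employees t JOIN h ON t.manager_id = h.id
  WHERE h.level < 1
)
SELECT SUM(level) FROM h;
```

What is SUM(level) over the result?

2

Base: id=7 (Nina) at level 0.
Iteration 1: rows with manager_id in {7} -> Quinn (id 8, level 1), Bob (id 9, level 1).
Iteration 2: level < 1 fails for all current rows; recursion stops.
SUM(level) = 0 + 1 + 1 = 2.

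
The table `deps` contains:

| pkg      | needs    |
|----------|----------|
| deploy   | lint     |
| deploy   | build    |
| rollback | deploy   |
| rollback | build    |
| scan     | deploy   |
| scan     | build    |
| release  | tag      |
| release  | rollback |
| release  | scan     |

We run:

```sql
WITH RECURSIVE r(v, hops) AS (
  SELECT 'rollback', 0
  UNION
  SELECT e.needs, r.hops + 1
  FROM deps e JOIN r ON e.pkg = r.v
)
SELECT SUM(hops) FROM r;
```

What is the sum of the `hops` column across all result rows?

6

Base: (rollback, hops=0).
Iteration 1: edges from {rollback} -> (build, hops=1), (deploy, hops=1).
Iteration 2: edges from {build,deploy} -> (build, hops=2), (lint, hops=2).
Iteration 3: no outgoing edges from {build,lint}; recursion stops.
SUM(hops) = 0 + 1 + 1 + 2 + 2 = 6.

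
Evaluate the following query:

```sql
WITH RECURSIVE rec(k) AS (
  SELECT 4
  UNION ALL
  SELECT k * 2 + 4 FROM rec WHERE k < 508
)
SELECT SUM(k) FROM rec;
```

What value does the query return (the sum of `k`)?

988

Base: k=4.
Iteration 1: 4 < 508 holds -> k = 4 * 2 + 4 = 12.
Iteration 2: 12 < 508 holds -> k = 12 * 2 + 4 = 28.
Iteration 3: 28 < 508 holds -> k = 28 * 2 + 4 = 60.
Iteration 4: 60 < 508 holds -> k = 60 * 2 + 4 = 124.
Iteration 5: 124 < 508 holds -> k = 124 * 2 + 4 = 252.
Iteration 6: 252 < 508 holds -> k = 252 * 2 + 4 = 508.
Iteration 7: 508 < 508 fails; recursion stops.
SUM(k) = 4 + 12 + 28 + 60 + 124 + 252 + 508 = 988.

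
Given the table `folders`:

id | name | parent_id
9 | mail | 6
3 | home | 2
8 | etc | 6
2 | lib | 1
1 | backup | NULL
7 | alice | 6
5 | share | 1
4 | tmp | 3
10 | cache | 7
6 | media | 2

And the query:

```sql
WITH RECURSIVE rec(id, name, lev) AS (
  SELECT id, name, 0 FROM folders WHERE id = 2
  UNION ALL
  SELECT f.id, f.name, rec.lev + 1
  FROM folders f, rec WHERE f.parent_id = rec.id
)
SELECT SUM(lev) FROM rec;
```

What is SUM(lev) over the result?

13

Base: id=2 (lib) at lev 0.
Iteration 1: rows with parent_id in {2} -> home (id 3, lev 1), media (id 6, lev 1).
Iteration 2: rows with parent_id in {3,6} -> tmp (id 4, lev 2), alice (id 7, lev 2), etc (id 8, lev 2), mail (id 9, lev 2).
Iteration 3: rows with parent_id in {4,7,8,9} -> cache (id 10, lev 3).
Iteration 4: no rows with parent_id in {10}; recursion stops.
SUM(lev) = 0 + 1 + 1 + 2 + 2 + 2 + 2 + 3 = 13.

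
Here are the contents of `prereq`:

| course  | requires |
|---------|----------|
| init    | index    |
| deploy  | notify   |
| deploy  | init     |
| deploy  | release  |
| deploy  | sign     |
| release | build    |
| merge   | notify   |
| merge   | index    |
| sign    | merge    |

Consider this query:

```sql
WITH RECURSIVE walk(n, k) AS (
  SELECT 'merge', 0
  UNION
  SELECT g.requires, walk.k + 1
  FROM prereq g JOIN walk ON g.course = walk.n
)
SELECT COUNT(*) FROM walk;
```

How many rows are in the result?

Base: (merge, k=0).
Iteration 1: edges from {merge} -> (index, k=1), (notify, k=1).
Iteration 2: no outgoing edges from {index,notify}; recursion stops.
Total rows emitted: 3.

3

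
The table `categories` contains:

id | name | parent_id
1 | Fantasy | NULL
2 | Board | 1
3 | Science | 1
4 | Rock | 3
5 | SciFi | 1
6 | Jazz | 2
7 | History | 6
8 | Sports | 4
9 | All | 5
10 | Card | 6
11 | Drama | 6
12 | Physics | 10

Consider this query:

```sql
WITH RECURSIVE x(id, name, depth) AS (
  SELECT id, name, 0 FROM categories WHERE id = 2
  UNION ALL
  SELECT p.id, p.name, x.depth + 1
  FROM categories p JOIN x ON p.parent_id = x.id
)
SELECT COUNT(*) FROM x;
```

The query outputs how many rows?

6

Base: id=2 (Board) at depth 0.
Iteration 1: rows with parent_id in {2} -> Jazz (id 6, depth 1).
Iteration 2: rows with parent_id in {6} -> History (id 7, depth 2), Card (id 10, depth 2), Drama (id 11, depth 2).
Iteration 3: rows with parent_id in {7,10,11} -> Physics (id 12, depth 3).
Iteration 4: no rows with parent_id in {12}; recursion stops.
Total rows emitted: 6.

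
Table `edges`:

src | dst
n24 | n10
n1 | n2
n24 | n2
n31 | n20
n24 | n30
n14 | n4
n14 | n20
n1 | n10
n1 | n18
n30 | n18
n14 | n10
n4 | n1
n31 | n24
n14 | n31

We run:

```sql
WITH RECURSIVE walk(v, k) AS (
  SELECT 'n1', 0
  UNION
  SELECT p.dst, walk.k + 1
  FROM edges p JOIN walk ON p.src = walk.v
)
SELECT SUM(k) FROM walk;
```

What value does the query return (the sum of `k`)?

Base: (n1, k=0).
Iteration 1: edges from {n1} -> (n10, k=1), (n18, k=1), (n2, k=1).
Iteration 2: no outgoing edges from {n10,n18,n2}; recursion stops.
SUM(k) = 0 + 1 + 1 + 1 = 3.

3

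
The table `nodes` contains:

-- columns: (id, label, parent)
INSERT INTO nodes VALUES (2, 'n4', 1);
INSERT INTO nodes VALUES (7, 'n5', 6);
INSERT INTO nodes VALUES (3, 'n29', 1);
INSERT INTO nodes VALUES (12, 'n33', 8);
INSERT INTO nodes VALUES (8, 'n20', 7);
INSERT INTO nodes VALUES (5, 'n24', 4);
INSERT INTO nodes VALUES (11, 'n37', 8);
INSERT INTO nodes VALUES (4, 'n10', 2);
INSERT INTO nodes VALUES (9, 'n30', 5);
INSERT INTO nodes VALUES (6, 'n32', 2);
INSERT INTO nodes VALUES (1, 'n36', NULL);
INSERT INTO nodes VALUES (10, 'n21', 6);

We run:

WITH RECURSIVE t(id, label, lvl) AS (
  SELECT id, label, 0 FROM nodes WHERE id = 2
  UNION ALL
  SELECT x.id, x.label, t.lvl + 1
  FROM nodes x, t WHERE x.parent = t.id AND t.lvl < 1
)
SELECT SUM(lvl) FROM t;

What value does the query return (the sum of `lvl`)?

2

Base: id=2 (n4) at lvl 0.
Iteration 1: rows with parent in {2} -> n10 (id 4, lvl 1), n32 (id 6, lvl 1).
Iteration 2: lvl < 1 fails for all current rows; recursion stops.
SUM(lvl) = 0 + 1 + 1 = 2.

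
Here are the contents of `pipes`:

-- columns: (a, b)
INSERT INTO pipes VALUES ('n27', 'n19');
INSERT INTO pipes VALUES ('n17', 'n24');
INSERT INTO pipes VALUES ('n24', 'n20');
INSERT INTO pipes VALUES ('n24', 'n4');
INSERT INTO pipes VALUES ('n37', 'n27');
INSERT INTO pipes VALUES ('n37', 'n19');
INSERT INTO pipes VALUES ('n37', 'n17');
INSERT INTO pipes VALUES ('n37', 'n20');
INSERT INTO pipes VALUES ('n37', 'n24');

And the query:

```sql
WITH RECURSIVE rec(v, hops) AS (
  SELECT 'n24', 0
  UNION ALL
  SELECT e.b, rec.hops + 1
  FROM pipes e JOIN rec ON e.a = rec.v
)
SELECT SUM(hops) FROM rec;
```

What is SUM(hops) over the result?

Base: (n24, hops=0).
Iteration 1: edges from {n24} -> (n20, hops=1), (n4, hops=1).
Iteration 2: no outgoing edges from {n20,n4}; recursion stops.
SUM(hops) = 0 + 1 + 1 = 2.

2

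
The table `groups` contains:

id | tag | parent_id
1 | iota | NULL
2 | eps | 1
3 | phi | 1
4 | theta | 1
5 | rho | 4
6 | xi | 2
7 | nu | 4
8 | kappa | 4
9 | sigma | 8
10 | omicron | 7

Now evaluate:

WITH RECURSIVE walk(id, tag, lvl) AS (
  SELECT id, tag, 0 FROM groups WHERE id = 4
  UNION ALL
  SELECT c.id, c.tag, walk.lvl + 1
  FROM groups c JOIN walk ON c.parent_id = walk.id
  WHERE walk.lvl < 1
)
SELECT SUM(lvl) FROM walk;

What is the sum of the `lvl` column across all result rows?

Base: id=4 (theta) at lvl 0.
Iteration 1: rows with parent_id in {4} -> rho (id 5, lvl 1), nu (id 7, lvl 1), kappa (id 8, lvl 1).
Iteration 2: lvl < 1 fails for all current rows; recursion stops.
SUM(lvl) = 0 + 1 + 1 + 1 = 3.

3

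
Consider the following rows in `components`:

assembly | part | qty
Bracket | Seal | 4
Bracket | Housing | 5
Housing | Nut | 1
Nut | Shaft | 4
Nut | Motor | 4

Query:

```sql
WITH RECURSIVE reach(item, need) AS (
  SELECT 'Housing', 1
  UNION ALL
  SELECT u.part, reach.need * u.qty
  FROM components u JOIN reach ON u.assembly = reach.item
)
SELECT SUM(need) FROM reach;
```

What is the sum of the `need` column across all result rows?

Base: (Housing, need=1).
Iteration 1: components of {Housing} -> Nut = 1*1 = 1.
Iteration 2: components of {Nut} -> Motor = 1*4 = 4, Shaft = 1*4 = 4.
Iteration 3: no further components; recursion stops.
SUM(need) = 1 + 1 + 4 + 4 = 10.

10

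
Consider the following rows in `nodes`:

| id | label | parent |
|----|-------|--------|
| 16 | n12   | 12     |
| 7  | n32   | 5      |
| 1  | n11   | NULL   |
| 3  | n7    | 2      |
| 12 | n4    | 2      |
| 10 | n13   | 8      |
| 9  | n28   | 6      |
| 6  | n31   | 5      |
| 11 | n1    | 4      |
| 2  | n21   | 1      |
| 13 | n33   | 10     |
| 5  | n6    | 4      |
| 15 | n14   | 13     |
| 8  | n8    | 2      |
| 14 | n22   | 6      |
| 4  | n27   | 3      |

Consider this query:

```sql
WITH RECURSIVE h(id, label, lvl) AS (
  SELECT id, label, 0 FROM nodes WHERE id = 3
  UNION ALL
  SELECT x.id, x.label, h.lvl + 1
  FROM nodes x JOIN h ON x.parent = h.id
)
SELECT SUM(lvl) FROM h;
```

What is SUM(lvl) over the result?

Base: id=3 (n7) at lvl 0.
Iteration 1: rows with parent in {3} -> n27 (id 4, lvl 1).
Iteration 2: rows with parent in {4} -> n6 (id 5, lvl 2), n1 (id 11, lvl 2).
Iteration 3: rows with parent in {5,11} -> n31 (id 6, lvl 3), n32 (id 7, lvl 3).
Iteration 4: rows with parent in {6,7} -> n28 (id 9, lvl 4), n22 (id 14, lvl 4).
Iteration 5: no rows with parent in {9,14}; recursion stops.
SUM(lvl) = 0 + 1 + 2 + 2 + 3 + 3 + 4 + 4 = 19.

19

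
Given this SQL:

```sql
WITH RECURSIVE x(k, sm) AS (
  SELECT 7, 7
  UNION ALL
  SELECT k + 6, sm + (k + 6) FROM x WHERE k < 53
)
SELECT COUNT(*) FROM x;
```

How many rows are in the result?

9

Base: k=7, sm=7.
Iteration 1: 7 < 53 holds -> k = 7 + 6 = 13, sm = 7 + 13 = 20.
Iteration 2: 13 < 53 holds -> k = 13 + 6 = 19, sm = 20 + 19 = 39.
Iteration 3: 19 < 53 holds -> k = 19 + 6 = 25, sm = 39 + 25 = 64.
Iteration 4: 25 < 53 holds -> k = 25 + 6 = 31, sm = 64 + 31 = 95.
Iteration 5: 31 < 53 holds -> k = 31 + 6 = 37, sm = 95 + 37 = 132.
Iteration 6: 37 < 53 holds -> k = 37 + 6 = 43, sm = 132 + 43 = 175.
Iteration 7: 43 < 53 holds -> k = 43 + 6 = 49, sm = 175 + 49 = 224.
Iteration 8: 49 < 53 holds -> k = 49 + 6 = 55, sm = 224 + 55 = 279.
Iteration 9: 55 < 53 fails; recursion stops.
Total rows emitted: 9.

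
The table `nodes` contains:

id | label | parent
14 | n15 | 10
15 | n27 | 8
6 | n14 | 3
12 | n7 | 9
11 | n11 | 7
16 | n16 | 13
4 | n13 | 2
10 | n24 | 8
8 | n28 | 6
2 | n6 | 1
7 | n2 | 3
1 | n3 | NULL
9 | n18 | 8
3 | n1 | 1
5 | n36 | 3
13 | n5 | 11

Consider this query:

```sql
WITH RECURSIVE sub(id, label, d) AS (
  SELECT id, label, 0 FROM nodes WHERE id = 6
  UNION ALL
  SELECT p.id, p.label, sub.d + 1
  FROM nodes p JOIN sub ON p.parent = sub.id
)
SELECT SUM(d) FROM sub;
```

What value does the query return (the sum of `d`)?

13

Base: id=6 (n14) at d 0.
Iteration 1: rows with parent in {6} -> n28 (id 8, d 1).
Iteration 2: rows with parent in {8} -> n18 (id 9, d 2), n24 (id 10, d 2), n27 (id 15, d 2).
Iteration 3: rows with parent in {9,10,15} -> n7 (id 12, d 3), n15 (id 14, d 3).
Iteration 4: no rows with parent in {12,14}; recursion stops.
SUM(d) = 0 + 1 + 2 + 2 + 2 + 3 + 3 = 13.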